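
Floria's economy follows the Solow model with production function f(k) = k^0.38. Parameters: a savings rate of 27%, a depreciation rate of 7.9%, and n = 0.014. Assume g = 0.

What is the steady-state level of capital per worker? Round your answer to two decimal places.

In steady state, investment equals break-even investment: s·k^α = (n + δ)·k.
Dividing both sides by k: k^(1−α) = s / (n + δ).
k^0.62 = 0.27 / (0.014 + 0.079) = 0.27 / 0.093 = 2.9032
k* = 2.9032^(1/0.62) ≈ 5.5792

k* ≈ 5.58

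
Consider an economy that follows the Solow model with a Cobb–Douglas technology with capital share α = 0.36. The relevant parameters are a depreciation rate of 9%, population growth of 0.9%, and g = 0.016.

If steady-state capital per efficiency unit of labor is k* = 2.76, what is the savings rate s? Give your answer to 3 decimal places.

At the steady state, Δk = 0, so s·k^α = (n + g + δ)·k.
So s / (n + g + δ) = (k*)^(1−α) = 2.76^0.64 = 1.9151.
Therefore s = 1.9151 × (n + g + δ) = 1.9151 × 0.115 = 0.2202.

s ≈ 0.220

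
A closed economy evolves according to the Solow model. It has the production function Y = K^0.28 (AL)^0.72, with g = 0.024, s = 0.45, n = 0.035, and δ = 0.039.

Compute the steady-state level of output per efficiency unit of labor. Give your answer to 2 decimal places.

y* = 1.81

In steady state, investment equals break-even investment: s·k^α = (n + g + δ)·k.
Rearranging, k^(1−α) = s / (n + g + δ).
k^0.72 = 0.45 / (0.035 + 0.024 + 0.039) = 0.45 / 0.098 = 4.5918
k* = 4.5918^(1/0.72) ≈ 8.3066
y* = (k*)^α = 8.3066^0.28 ≈ 1.8090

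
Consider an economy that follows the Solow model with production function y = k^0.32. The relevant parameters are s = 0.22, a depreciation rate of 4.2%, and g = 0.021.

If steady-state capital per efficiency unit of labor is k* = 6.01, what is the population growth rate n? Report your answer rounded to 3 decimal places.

Steady state requires s·f(k) = (n + g + δ)·k, i.e. s·k^α = (n + g + δ)·k.
So s / (n + g + δ) = (k*)^(1−α) = 6.01^0.68 = 3.3856.
Therefore n + g + δ = s / 3.3856 = 0.22 / 3.3856 = 0.0650, so n = 0.0650 − 0.063 = 0.0020.

n ≈ 0.002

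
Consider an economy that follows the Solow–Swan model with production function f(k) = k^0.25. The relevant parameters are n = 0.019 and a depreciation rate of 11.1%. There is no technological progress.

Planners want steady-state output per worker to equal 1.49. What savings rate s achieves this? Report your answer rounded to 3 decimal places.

s ≈ 0.430

In steady state, investment equals break-even investment: s·k^α = (n + δ)·k.
Since y* = [s/(n + δ)]^(α/(1−α)), we have s/(n + δ) = (y*)^((1−α)/α) = 1.49^3 = 3.3079.
Therefore s = 3.3079 × (n + δ) = 3.3079 × 0.130 = 0.4300.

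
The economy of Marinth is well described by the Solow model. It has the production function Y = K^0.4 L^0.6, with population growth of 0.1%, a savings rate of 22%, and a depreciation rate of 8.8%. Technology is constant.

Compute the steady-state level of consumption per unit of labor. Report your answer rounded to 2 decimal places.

In steady state, investment equals break-even investment: s·k^α = (n + δ)·k.
Rearranging, k^(1−α) = s / (n + δ).
k^0.6 = 0.22 / (0.001 + 0.088) = 0.22 / 0.089 = 2.4719
k* = 2.4719^(1/0.6) ≈ 4.5191
y* = (k*)^α = 4.5191^0.4 ≈ 1.8282
c* = (1 − s)·y* = (1 − 0.22) × 1.8282 ≈ 1.4260

c* = 1.43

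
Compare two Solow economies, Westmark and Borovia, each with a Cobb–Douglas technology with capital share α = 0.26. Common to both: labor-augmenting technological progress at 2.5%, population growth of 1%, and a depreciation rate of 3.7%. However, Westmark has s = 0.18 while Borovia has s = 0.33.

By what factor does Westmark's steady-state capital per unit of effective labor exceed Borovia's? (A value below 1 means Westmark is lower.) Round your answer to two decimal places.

Steady-state k* = [s/(n + g + δ)]^(1/(1−α)), so the ratio is [ (s_W/(n + g + δ)_W) / (s_B/(n + g + δ)_B) ]^1.3514.
s_W/(n + g + δ)_W = 0.18/0.072 = 2.5000; s_B/(n + g + δ)_B = 0.33/0.072 = 4.5833.
Ratio = (2.5000/4.5833)^1.3514 = 0.5455^1.3514 ≈ 0.4409

ratio ≈ 0.44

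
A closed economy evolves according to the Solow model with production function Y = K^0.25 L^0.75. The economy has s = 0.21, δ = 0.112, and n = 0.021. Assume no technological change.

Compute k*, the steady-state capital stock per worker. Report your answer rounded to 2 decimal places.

k* ≈ 1.84

Steady state requires s·f(k) = (n + δ)·k, i.e. s·k^α = (n + δ)·k.
Rearranging, k^(1−α) = s / (n + δ).
k^0.75 = 0.21 / (0.021 + 0.112) = 0.21 / 0.133 = 1.5789
k* = 1.5789^(1/0.75) ≈ 1.8385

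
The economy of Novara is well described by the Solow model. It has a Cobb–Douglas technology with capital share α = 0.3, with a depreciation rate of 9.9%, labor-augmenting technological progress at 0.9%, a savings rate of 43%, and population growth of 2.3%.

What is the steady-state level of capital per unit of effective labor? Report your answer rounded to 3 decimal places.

k* ≈ 5.463

In steady state, investment equals break-even investment: s·k^α = (n + g + δ)·k.
Dividing both sides by k: k^(1−α) = s / (n + g + δ).
k^0.7 = 0.43 / (0.023 + 0.009 + 0.099) = 0.43 / 0.131 = 3.2824
k* = 3.2824^(1/0.7) ≈ 5.4628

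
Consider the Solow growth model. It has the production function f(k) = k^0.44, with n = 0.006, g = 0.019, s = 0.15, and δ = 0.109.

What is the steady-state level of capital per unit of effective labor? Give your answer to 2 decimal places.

k* ≈ 1.22

At the steady state, Δk = 0, so s·k^α = (n + g + δ)·k.
Dividing both sides by k: k^(1−α) = s / (n + g + δ).
k^0.56 = 0.15 / (0.006 + 0.019 + 0.109) = 0.15 / 0.134 = 1.1194
k* = 1.1194^(1/0.56) ≈ 1.2231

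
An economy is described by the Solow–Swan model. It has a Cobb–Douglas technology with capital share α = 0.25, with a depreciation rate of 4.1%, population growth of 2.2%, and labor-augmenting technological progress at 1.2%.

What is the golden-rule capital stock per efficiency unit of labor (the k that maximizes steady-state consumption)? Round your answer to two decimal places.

k_gold ≈ 4.98

The golden rule sets f'(k) = n + g + δ, i.e. α·k^(α−1) = n + g + δ.
So k^(1−α) = α / (n + g + δ) = 0.25 / 0.075 = 3.3333.
k_gold = 3.3333^(1/0.75) ≈ 4.9793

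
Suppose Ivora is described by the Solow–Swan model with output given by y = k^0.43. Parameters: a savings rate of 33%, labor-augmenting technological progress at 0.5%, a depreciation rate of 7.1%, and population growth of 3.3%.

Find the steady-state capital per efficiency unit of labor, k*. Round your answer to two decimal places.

k* ≈ 6.98

In steady state, investment equals break-even investment: s·k^α = (n + g + δ)·k.
Rearranging, k^(1−α) = s / (n + g + δ).
k^0.57 = 0.33 / (0.033 + 0.005 + 0.071) = 0.33 / 0.109 = 3.0275
k* = 3.0275^(1/0.57) ≈ 6.9824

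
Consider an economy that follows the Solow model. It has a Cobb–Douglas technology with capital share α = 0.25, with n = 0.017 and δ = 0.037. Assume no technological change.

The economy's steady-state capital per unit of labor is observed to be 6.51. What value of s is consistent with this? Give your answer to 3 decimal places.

s ≈ 0.220

In steady state, investment equals break-even investment: s·k^α = (n + δ)·k.
So s / (n + δ) = (k*)^(1−α) = 6.51^0.75 = 4.0755.
Therefore s = 4.0755 × (n + δ) = 4.0755 × 0.054 = 0.2201.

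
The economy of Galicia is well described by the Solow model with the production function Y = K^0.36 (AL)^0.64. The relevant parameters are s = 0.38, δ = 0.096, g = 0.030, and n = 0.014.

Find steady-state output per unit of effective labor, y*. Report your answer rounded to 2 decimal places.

y* = 1.75

In steady state, investment equals break-even investment: s·k^α = (n + g + δ)·k.
Dividing both sides by k: k^(1−α) = s / (n + g + δ).
k^0.64 = 0.38 / (0.014 + 0.030 + 0.096) = 0.38 / 0.140 = 2.7143
k* = 2.7143^(1/0.64) ≈ 4.7598
y* = (k*)^α = 4.7598^0.36 ≈ 1.7536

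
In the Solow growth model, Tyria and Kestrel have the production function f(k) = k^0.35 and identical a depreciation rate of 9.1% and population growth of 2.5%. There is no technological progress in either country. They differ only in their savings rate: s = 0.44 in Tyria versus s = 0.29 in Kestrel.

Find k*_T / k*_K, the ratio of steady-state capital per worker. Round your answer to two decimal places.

k*_T / k*_K ≈ 1.90

Steady-state k* = [s/(n + δ)]^(1/(1−α)), so the ratio is [ (s_T/(n + δ)_T) / (s_K/(n + δ)_K) ]^1.5385.
s_T/(n + δ)_T = 0.44/0.116 = 3.7931; s_K/(n + δ)_K = 0.29/0.116 = 2.5000.
Ratio = (3.7931/2.5000)^1.5385 = 1.5172^1.5385 ≈ 1.8990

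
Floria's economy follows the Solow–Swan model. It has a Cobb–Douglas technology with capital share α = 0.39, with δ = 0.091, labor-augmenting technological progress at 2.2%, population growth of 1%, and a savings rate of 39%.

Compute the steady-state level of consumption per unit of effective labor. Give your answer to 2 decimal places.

At the steady state, Δk = 0, so s·k^α = (n + g + δ)·k.
Rearranging, k^(1−α) = s / (n + g + δ).
k^0.61 = 0.39 / (0.010 + 0.022 + 0.091) = 0.39 / 0.123 = 3.1707
k* = 3.1707^(1/0.61) ≈ 6.6308
y* = (k*)^α = 6.6308^0.39 ≈ 2.0913
c* = (1 − s)·y* = (1 − 0.39) × 2.0913 ≈ 1.2757

c* = 1.28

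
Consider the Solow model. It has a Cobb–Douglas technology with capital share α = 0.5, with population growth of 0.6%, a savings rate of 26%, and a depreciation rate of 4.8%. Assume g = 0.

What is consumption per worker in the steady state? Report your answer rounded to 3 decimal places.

Steady state requires s·f(k) = (n + δ)·k, i.e. s·k^α = (n + δ)·k.
Dividing both sides by k: k^(1−α) = s / (n + δ).
k^0.5 = 0.26 / (0.006 + 0.048) = 0.26 / 0.054 = 4.8148
k* = 4.8148^(1/0.5) ≈ 23.1823
y* = (k*)^α = 23.1823^0.5 ≈ 4.8148
c* = (1 − s)·y* = (1 − 0.26) × 4.8148 ≈ 3.5630

c* ≈ 3.563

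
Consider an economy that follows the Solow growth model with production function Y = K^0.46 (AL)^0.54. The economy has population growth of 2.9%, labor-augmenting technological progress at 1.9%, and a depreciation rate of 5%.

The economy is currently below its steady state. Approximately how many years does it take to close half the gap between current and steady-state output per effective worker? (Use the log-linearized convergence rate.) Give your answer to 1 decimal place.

about 13.1 years

Near the steady state the convergence rate is λ = (1 − α)(n + g + δ).
λ = (1 − 0.46) × 0.098 = 0.54 × 0.098 = 0.05292
Half-life = ln 2 / λ = 0.6931 / 0.05292 ≈ 13.10 years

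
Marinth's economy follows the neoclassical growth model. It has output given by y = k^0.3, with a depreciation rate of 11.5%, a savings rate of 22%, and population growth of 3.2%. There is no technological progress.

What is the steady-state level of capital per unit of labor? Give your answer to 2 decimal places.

At the steady state, Δk = 0, so s·k^α = (n + δ)·k.
Rearranging, k^(1−α) = s / (n + δ).
k^0.7 = 0.22 / (0.032 + 0.115) = 0.22 / 0.147 = 1.4966
k* = 1.4966^(1/0.7) ≈ 1.7789

k* = 1.78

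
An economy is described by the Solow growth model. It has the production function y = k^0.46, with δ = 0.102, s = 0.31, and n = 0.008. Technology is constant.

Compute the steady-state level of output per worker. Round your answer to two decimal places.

At the steady state, Δk = 0, so s·k^α = (n + δ)·k.
Dividing both sides by k: k^(1−α) = s / (n + δ).
k^0.54 = 0.31 / (0.008 + 0.102) = 0.31 / 0.110 = 2.8182
k* = 2.8182^(1/0.54) ≈ 6.8121
y* = (k*)^α = 6.8121^0.46 ≈ 2.4172

y* = 2.42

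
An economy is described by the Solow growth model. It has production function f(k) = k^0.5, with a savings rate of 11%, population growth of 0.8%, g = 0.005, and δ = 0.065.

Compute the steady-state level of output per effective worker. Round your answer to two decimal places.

Steady state requires s·f(k) = (n + g + δ)·k, i.e. s·k^α = (n + g + δ)·k.
Rearranging, k^(1−α) = s / (n + g + δ).
k^0.5 = 0.11 / (0.008 + 0.005 + 0.065) = 0.11 / 0.078 = 1.4103
k* = 1.4103^(1/0.5) ≈ 1.9889
y* = (k*)^α = 1.9889^0.5 ≈ 1.4103

y* ≈ 1.41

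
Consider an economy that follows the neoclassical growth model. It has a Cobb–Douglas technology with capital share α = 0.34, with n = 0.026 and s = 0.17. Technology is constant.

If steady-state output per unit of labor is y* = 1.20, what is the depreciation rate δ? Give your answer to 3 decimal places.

At the steady state, Δk = 0, so s·k^α = (n + δ)·k.
Since y* = [s/(n + δ)]^(α/(1−α)), we have s/(n + δ) = (y*)^((1−α)/α) = 1.20^1.9412 = 1.4246.
Therefore n + δ = s / 1.4246 = 0.17 / 1.4246 = 0.1193, so δ = 0.1193 − 0.026 = 0.0933.

δ ≈ 0.093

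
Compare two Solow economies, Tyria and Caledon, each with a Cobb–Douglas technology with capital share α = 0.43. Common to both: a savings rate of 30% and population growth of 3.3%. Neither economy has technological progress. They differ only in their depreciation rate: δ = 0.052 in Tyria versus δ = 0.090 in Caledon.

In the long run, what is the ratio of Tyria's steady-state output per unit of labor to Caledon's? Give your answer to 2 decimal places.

Steady-state y* = [s/(n + δ)]^(α/(1−α)), so the ratio is [ (s_T/(n + δ)_T) / (s_C/(n + δ)_C) ]^0.7544.
s_T/(n + δ)_T = 0.30/0.085 = 3.5294; s_C/(n + δ)_C = 0.30/0.123 = 2.4390.
Ratio = (3.5294/2.4390)^0.7544 = 1.4471^0.7544 ≈ 1.3215

y*_T / y*_C ≈ 1.32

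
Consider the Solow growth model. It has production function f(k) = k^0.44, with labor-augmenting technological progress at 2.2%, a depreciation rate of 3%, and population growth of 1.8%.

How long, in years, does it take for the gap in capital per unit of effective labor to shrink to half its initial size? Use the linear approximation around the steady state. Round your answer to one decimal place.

Near the steady state the convergence rate is λ = (1 − α)(n + g + δ).
λ = (1 − 0.44) × 0.070 = 0.56 × 0.070 = 0.0392
Half-life = ln 2 / λ = 0.6931 / 0.0392 ≈ 17.68 years

t_½ ≈ 17.7 years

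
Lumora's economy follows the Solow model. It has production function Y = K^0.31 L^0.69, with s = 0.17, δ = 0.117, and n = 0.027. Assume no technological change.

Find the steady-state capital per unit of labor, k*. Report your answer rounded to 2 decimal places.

k* ≈ 1.27

In steady state, investment equals break-even investment: s·k^α = (n + δ)·k.
Rearranging, k^(1−α) = s / (n + δ).
k^0.69 = 0.17 / (0.027 + 0.117) = 0.17 / 0.144 = 1.1806
k* = 1.1806^(1/0.69) ≈ 1.2720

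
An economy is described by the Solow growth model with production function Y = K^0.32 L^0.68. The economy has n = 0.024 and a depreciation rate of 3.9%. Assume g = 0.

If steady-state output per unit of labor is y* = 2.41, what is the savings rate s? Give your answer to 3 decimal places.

Steady state requires s·f(k) = (n + δ)·k, i.e. s·k^α = (n + δ)·k.
Since y* = [s/(n + δ)]^(α/(1−α)), we have s/(n + δ) = (y*)^((1−α)/α) = 2.41^2.125 = 6.4832.
Therefore s = 6.4832 × (n + δ) = 6.4832 × 0.063 = 0.4084.

s ≈ 0.408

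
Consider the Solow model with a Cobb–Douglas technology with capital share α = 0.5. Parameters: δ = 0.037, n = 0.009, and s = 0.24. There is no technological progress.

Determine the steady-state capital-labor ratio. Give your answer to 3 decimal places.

At the steady state, Δk = 0, so s·k^α = (n + δ)·k.
Rearranging, k^(1−α) = s / (n + δ).
k^0.5 = 0.24 / (0.009 + 0.037) = 0.24 / 0.046 = 5.2174
k* = 5.2174^(1/0.5) ≈ 27.2213

k* = 27.221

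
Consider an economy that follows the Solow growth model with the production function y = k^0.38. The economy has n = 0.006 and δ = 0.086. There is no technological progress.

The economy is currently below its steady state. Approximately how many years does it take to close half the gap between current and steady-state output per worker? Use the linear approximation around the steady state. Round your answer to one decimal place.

half-life ≈ 12.2 years

Near the steady state the convergence rate is λ = (1 − α)(n + δ).
λ = (1 − 0.38) × 0.092 = 0.62 × 0.092 = 0.05704
Half-life = ln 2 / λ = 0.6931 / 0.05704 ≈ 12.15 years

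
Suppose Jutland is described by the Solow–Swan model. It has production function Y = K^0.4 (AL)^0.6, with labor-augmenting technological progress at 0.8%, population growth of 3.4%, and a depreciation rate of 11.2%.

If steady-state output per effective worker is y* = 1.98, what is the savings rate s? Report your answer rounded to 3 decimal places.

At the steady state, Δk = 0, so s·k^α = (n + g + δ)·k.
Since y* = [s/(n + g + δ)]^(α/(1−α)), we have s/(n + g + δ) = (y*)^((1−α)/α) = 1.98^1.5 = 2.7861.
Therefore s = 2.7861 × (n + g + δ) = 2.7861 × 0.154 = 0.4291.

s ≈ 0.429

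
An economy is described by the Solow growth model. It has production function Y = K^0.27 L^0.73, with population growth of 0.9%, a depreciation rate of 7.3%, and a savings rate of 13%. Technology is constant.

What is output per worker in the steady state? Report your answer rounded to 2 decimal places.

At the steady state, Δk = 0, so s·k^α = (n + δ)·k.
Dividing both sides by k: k^(1−α) = s / (n + δ).
k^0.73 = 0.13 / (0.009 + 0.073) = 0.13 / 0.082 = 1.5854
k* = 1.5854^(1/0.73) ≈ 1.8800
y* = (k*)^α = 1.8800^0.27 ≈ 1.1858

y* ≈ 1.19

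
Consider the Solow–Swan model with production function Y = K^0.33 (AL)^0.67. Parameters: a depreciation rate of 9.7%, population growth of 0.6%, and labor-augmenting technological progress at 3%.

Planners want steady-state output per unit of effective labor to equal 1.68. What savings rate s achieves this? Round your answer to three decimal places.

In steady state, investment equals break-even investment: s·k^α = (n + g + δ)·k.
Since y* = [s/(n + g + δ)]^(α/(1−α)), we have s/(n + g + δ) = (y*)^((1−α)/α) = 1.68^2.0303 = 2.8671.
Therefore s = 2.8671 × (n + g + δ) = 2.8671 × 0.133 = 0.3813.

s ≈ 0.381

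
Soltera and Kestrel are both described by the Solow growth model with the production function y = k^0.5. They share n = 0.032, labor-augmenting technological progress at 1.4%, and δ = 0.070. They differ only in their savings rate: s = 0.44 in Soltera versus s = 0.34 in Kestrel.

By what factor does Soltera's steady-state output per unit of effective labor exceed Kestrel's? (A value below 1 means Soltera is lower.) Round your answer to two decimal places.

Steady-state y* = [s/(n + g + δ)]^(α/(1−α)), so the ratio is [ (s_S/(n + g + δ)_S) / (s_K/(n + g + δ)_K) ]^1.
s_S/(n + g + δ)_S = 0.44/0.116 = 3.7931; s_K/(n + g + δ)_K = 0.34/0.116 = 2.9310.
Ratio = (3.7931/2.9310)^1 = 1.2941^1 ≈ 1.2941

y*_S / y*_K ≈ 1.29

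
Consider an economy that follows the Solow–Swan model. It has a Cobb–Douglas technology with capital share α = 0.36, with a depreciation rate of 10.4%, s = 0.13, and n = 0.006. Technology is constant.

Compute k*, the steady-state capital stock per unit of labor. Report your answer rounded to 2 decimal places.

At the steady state, Δk = 0, so s·k^α = (n + δ)·k.
Rearranging, k^(1−α) = s / (n + δ).
k^0.64 = 0.13 / (0.006 + 0.104) = 0.13 / 0.110 = 1.1818
k* = 1.1818^(1/0.64) ≈ 1.2982

k* ≈ 1.30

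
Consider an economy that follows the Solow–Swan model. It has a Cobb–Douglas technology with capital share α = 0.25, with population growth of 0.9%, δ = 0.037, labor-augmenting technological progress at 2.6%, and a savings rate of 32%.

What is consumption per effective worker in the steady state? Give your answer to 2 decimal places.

In steady state, investment equals break-even investment: s·k^α = (n + g + δ)·k.
Dividing both sides by k: k^(1−α) = s / (n + g + δ).
k^0.75 = 0.32 / (0.009 + 0.026 + 0.037) = 0.32 / 0.072 = 4.4444
k* = 4.4444^(1/0.75) ≈ 7.3072
y* = (k*)^α = 7.3072^0.25 ≈ 1.6441
c* = (1 − s)·y* = (1 − 0.32) × 1.6441 ≈ 1.1180

c* = 1.12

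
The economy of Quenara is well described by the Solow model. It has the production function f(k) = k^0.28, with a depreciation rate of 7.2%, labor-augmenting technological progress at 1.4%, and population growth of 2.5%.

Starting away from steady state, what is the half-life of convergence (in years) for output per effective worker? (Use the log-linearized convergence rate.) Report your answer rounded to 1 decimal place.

about 8.7 years

Near the steady state the convergence rate is λ = (1 − α)(n + g + δ).
λ = (1 − 0.28) × 0.111 = 0.72 × 0.111 = 0.07992
Half-life = ln 2 / λ = 0.6931 / 0.07992 ≈ 8.67 years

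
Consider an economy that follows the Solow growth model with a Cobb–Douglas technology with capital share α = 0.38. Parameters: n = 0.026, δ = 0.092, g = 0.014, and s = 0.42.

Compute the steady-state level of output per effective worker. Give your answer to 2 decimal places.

y* = 2.03

In steady state, investment equals break-even investment: s·k^α = (n + g + δ)·k.
Dividing both sides by k: k^(1−α) = s / (n + g + δ).
k^0.62 = 0.42 / (0.026 + 0.014 + 0.092) = 0.42 / 0.132 = 3.1818
k* = 3.1818^(1/0.62) ≈ 6.4679
y* = (k*)^α = 6.4679^0.38 ≈ 2.0328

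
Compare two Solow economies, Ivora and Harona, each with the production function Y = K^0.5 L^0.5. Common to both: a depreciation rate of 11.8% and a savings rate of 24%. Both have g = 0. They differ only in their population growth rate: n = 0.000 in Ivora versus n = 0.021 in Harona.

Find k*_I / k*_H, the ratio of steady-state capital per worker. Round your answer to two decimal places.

Steady-state k* = [s/(n + δ)]^(1/(1−α)), so the ratio is [ (s_I/(n + δ)_I) / (s_H/(n + δ)_H) ]^2.
s_I/(n + δ)_I = 0.24/0.118 = 2.0339; s_H/(n + δ)_H = 0.24/0.139 = 1.7266.
Ratio = (2.0339/1.7266)^2 = 1.1780^2 ≈ 1.3877

k*_I / k*_H ≈ 1.39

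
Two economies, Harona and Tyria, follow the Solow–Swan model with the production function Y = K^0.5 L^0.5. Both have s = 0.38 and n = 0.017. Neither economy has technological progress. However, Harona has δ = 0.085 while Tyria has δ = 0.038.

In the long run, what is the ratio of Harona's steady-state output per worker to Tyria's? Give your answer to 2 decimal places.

Steady-state y* = [s/(n + δ)]^(α/(1−α)), so the ratio is [ (s_H/(n + δ)_H) / (s_T/(n + δ)_T) ]^1.
s_H/(n + δ)_H = 0.38/0.102 = 3.7255; s_T/(n + δ)_T = 0.38/0.055 = 6.9091.
Ratio = (3.7255/6.9091)^1 = 0.5392^1 ≈ 0.5392

ratio ≈ 0.54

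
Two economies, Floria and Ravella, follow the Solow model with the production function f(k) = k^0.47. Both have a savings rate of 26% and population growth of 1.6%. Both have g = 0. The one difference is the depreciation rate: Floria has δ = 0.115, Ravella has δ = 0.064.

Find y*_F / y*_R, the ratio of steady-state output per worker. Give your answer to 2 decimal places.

ratio ≈ 0.65

Steady-state y* = [s/(n + δ)]^(α/(1−α)), so the ratio is [ (s_F/(n + δ)_F) / (s_R/(n + δ)_R) ]^0.8868.
s_F/(n + δ)_F = 0.26/0.131 = 1.9847; s_R/(n + δ)_R = 0.26/0.080 = 3.2500.
Ratio = (1.9847/3.2500)^0.8868 = 0.6107^0.8868 ≈ 0.6458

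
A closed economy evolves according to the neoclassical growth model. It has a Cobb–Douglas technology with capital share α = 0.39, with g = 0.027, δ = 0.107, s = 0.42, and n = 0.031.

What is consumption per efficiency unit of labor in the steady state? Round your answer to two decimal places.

Steady state requires s·f(k) = (n + g + δ)·k, i.e. s·k^α = (n + g + δ)·k.
Dividing both sides by k: k^(1−α) = s / (n + g + δ).
k^0.61 = 0.42 / (0.031 + 0.027 + 0.107) = 0.42 / 0.165 = 2.5455
k* = 2.5455^(1/0.61) ≈ 4.6260
y* = (k*)^α = 4.6260^0.39 ≈ 1.8173
c* = (1 − s)·y* = (1 − 0.42) × 1.8173 ≈ 1.0540

c* ≈ 1.05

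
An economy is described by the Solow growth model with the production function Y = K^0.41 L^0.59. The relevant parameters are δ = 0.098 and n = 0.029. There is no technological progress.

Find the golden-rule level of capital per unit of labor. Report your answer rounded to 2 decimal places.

The golden rule sets f'(k) = n + δ, i.e. α·k^(α−1) = n + δ.
So k^(1−α) = α / (n + δ) = 0.41 / 0.127 = 3.2283.
k_gold = 3.2283^(1/0.59) ≈ 7.2890

k_gold ≈ 7.29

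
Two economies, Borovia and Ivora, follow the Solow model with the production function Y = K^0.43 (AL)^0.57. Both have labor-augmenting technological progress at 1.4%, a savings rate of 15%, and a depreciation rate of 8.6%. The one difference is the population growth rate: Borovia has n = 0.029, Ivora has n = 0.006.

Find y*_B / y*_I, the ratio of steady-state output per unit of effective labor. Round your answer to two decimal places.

ratio ≈ 0.86

Steady-state y* = [s/(n + g + δ)]^(α/(1−α)), so the ratio is [ (s_B/(n + g + δ)_B) / (s_I/(n + g + δ)_I) ]^0.7544.
s_B/(n + g + δ)_B = 0.15/0.129 = 1.1628; s_I/(n + g + δ)_I = 0.15/0.106 = 1.4151.
Ratio = (1.1628/1.4151)^0.7544 = 0.8217^0.7544 ≈ 0.8623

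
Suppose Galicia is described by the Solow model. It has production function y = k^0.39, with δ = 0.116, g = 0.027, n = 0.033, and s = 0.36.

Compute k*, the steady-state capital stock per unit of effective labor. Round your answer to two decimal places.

Steady state requires s·f(k) = (n + g + δ)·k, i.e. s·k^α = (n + g + δ)·k.
Rearranging, k^(1−α) = s / (n + g + δ).
k^0.61 = 0.36 / (0.033 + 0.027 + 0.116) = 0.36 / 0.176 = 2.0455
k* = 2.0455^(1/0.61) ≈ 3.2323

k* ≈ 3.23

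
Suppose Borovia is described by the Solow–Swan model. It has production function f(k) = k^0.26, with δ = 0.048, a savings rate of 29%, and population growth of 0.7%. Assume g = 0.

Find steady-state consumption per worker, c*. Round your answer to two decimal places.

Steady state requires s·f(k) = (n + δ)·k, i.e. s·k^α = (n + δ)·k.
Dividing both sides by k: k^(1−α) = s / (n + δ).
k^0.74 = 0.29 / (0.007 + 0.048) = 0.29 / 0.055 = 5.2727
k* = 5.2727^(1/0.74) ≈ 9.4563
y* = (k*)^α = 9.4563^0.26 ≈ 1.7934
c* = (1 − s)·y* = (1 − 0.29) × 1.7934 ≈ 1.2733

c* ≈ 1.27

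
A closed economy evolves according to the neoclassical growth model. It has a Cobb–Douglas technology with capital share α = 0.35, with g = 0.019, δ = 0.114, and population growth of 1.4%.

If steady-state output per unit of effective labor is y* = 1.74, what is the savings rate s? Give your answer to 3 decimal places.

Steady state requires s·f(k) = (n + g + δ)·k, i.e. s·k^α = (n + g + δ)·k.
Since y* = [s/(n + g + δ)]^(α/(1−α)), we have s/(n + g + δ) = (y*)^((1−α)/α) = 1.74^1.8571 = 2.7972.
Therefore s = 2.7972 × (n + g + δ) = 2.7972 × 0.147 = 0.4112.

s ≈ 0.411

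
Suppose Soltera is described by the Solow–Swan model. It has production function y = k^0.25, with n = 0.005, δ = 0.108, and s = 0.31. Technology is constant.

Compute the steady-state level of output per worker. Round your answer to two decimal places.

At the steady state, Δk = 0, so s·k^α = (n + δ)·k.
Rearranging, k^(1−α) = s / (n + δ).
k^0.75 = 0.31 / (0.005 + 0.108) = 0.31 / 0.113 = 2.7434
k* = 2.7434^(1/0.75) ≈ 3.8405
y* = (k*)^α = 3.8405^0.25 ≈ 1.3999

y* = 1.40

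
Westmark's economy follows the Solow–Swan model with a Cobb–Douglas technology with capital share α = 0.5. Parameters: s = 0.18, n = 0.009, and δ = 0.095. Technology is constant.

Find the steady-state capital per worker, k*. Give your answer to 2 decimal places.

Steady state requires s·f(k) = (n + δ)·k, i.e. s·k^α = (n + δ)·k.
Rearranging, k^(1−α) = s / (n + δ).
k^0.5 = 0.18 / (0.009 + 0.095) = 0.18 / 0.104 = 1.7308
k* = 1.7308^(1/0.5) ≈ 2.9957

k* ≈ 3.00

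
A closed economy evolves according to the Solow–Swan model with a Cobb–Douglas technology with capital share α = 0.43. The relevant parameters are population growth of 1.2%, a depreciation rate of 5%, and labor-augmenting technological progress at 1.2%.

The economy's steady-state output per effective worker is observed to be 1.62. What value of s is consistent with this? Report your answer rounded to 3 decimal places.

Steady state requires s·f(k) = (n + g + δ)·k, i.e. s·k^α = (n + g + δ)·k.
Since y* = [s/(n + g + δ)]^(α/(1−α)), we have s/(n + g + δ) = (y*)^((1−α)/α) = 1.62^1.3256 = 1.8955.
Therefore s = 1.8955 × (n + g + δ) = 1.8955 × 0.074 = 0.1403.

s ≈ 0.140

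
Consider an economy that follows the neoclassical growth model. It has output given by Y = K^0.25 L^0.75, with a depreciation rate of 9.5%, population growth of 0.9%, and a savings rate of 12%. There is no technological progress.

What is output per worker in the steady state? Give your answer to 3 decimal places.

At the steady state, Δk = 0, so s·k^α = (n + δ)·k.
Rearranging, k^(1−α) = s / (n + δ).
k^0.75 = 0.12 / (0.009 + 0.095) = 0.12 / 0.104 = 1.1538
k* = 1.1538^(1/0.75) ≈ 1.2102
y* = (k*)^α = 1.2102^0.25 ≈ 1.0489

y* = 1.049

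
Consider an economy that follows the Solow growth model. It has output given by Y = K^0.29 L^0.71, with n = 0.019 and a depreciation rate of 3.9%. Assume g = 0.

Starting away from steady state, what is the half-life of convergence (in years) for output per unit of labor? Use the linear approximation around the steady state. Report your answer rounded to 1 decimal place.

Near the steady state the convergence rate is λ = (1 − α)(n + δ).
λ = (1 − 0.29) × 0.058 = 0.71 × 0.058 = 0.04118
Half-life = ln 2 / λ = 0.6931 / 0.04118 ≈ 16.83 years

half-life ≈ 16.8 years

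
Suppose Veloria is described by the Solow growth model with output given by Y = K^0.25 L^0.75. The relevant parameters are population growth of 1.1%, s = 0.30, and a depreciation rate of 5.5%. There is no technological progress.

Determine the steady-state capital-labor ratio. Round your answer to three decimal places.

Steady state requires s·f(k) = (n + δ)·k, i.e. s·k^α = (n + δ)·k.
Dividing both sides by k: k^(1−α) = s / (n + δ).
k^0.75 = 0.30 / (0.011 + 0.055) = 0.30 / 0.066 = 4.5455
k* = 4.5455^(1/0.75) ≈ 7.5297

k* ≈ 7.530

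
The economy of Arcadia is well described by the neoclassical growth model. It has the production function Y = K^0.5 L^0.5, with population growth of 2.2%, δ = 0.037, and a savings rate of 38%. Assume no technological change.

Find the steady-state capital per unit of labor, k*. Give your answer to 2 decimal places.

k* ≈ 41.48

In steady state, investment equals break-even investment: s·k^α = (n + δ)·k.
Rearranging, k^(1−α) = s / (n + δ).
k^0.5 = 0.38 / (0.022 + 0.037) = 0.38 / 0.059 = 6.4407
k* = 6.4407^(1/0.5) ≈ 41.4826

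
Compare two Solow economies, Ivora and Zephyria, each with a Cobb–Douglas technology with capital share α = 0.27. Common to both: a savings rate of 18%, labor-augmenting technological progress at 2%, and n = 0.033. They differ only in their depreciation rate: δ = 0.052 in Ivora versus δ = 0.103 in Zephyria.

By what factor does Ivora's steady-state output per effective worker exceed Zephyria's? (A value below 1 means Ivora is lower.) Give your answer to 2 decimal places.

Steady-state y* = [s/(n + g + δ)]^(α/(1−α)), so the ratio is [ (s_I/(n + g + δ)_I) / (s_Z/(n + g + δ)_Z) ]^0.3699.
s_I/(n + g + δ)_I = 0.18/0.105 = 1.7143; s_Z/(n + g + δ)_Z = 0.18/0.156 = 1.1538.
Ratio = (1.7143/1.1538)^0.3699 = 1.4858^0.3699 ≈ 1.1577

ratio ≈ 1.16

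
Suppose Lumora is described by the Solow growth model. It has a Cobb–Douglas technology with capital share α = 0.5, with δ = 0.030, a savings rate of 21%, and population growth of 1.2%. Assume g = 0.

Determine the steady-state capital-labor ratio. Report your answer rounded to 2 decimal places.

In steady state, investment equals break-even investment: s·k^α = (n + δ)·k.
Dividing both sides by k: k^(1−α) = s / (n + δ).
k^0.5 = 0.21 / (0.012 + 0.030) = 0.21 / 0.042 = 5.0000
k* = 5.0000^(1/0.5) ≈ 25.0000

k* = 25.00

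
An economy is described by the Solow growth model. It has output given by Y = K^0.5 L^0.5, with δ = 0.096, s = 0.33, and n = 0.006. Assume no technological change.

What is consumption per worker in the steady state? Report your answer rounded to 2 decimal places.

In steady state, investment equals break-even investment: s·k^α = (n + δ)·k.
Rearranging, k^(1−α) = s / (n + δ).
k^0.5 = 0.33 / (0.006 + 0.096) = 0.33 / 0.102 = 3.2353
k* = 3.2353^(1/0.5) ≈ 10.4672
y* = (k*)^α = 10.4672^0.5 ≈ 3.2353
c* = (1 − s)·y* = (1 − 0.33) × 3.2353 ≈ 2.1677

c* = 2.17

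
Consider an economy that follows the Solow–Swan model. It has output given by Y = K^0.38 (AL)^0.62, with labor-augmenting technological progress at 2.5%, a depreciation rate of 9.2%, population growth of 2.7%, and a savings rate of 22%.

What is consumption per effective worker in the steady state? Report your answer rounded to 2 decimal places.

In steady state, investment equals break-even investment: s·k^α = (n + g + δ)·k.
Rearranging, k^(1−α) = s / (n + g + δ).
k^0.62 = 0.22 / (0.027 + 0.025 + 0.092) = 0.22 / 0.144 = 1.5278
k* = 1.5278^(1/0.62) ≈ 1.9810
y* = (k*)^α = 1.9810^0.38 ≈ 1.2966
c* = (1 − s)·y* = (1 − 0.22) × 1.2966 ≈ 1.0113

c* ≈ 1.01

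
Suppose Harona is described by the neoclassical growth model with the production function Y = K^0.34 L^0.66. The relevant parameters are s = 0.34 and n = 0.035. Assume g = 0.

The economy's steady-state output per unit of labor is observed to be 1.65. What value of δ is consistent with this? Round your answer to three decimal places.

δ ≈ 0.094

In steady state, investment equals break-even investment: s·k^α = (n + δ)·k.
Since y* = [s/(n + δ)]^(α/(1−α)), we have s/(n + δ) = (y*)^((1−α)/α) = 1.65^1.9412 = 2.6435.
Therefore n + δ = s / 2.6435 = 0.34 / 2.6435 = 0.1286, so δ = 0.1286 − 0.035 = 0.0936.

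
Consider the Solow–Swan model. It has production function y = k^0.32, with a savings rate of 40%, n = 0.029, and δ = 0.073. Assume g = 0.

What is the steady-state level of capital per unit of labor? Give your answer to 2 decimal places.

Steady state requires s·f(k) = (n + δ)·k, i.e. s·k^α = (n + δ)·k.
Rearranging, k^(1−α) = s / (n + δ).
k^0.68 = 0.40 / (0.029 + 0.073) = 0.40 / 0.102 = 3.9216
k* = 3.9216^(1/0.68) ≈ 7.4600

k* ≈ 7.46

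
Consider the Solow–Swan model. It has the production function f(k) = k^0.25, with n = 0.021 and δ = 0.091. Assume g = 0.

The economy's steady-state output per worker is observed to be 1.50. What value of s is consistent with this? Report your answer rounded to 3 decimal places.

s ≈ 0.378

In steady state, investment equals break-even investment: s·k^α = (n + δ)·k.
Since y* = [s/(n + δ)]^(α/(1−α)), we have s/(n + δ) = (y*)^((1−α)/α) = 1.50^3 = 3.3750.
Therefore s = 3.3750 × (n + δ) = 3.3750 × 0.112 = 0.3780.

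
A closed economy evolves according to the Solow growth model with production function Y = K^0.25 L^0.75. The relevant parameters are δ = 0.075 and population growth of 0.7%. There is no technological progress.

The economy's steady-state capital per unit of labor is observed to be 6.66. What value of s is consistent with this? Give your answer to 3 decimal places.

s ≈ 0.340

In steady state, investment equals break-even investment: s·k^α = (n + δ)·k.
So s / (n + δ) = (k*)^(1−α) = 6.66^0.75 = 4.1458.
Therefore s = 4.1458 × (n + δ) = 4.1458 × 0.082 = 0.3400.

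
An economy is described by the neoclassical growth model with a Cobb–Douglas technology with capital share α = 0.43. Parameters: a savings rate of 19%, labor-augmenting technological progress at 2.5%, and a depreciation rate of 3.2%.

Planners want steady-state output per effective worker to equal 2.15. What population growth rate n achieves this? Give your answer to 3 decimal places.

Steady state requires s·f(k) = (n + g + δ)·k, i.e. s·k^α = (n + g + δ)·k.
Since y* = [s/(n + g + δ)]^(α/(1−α)), we have s/(n + g + δ) = (y*)^((1−α)/α) = 2.15^1.3256 = 2.7585.
Therefore n + g + δ = s / 2.7585 = 0.19 / 2.7585 = 0.0689, so n = 0.0689 − 0.057 = 0.0119.

n ≈ 0.012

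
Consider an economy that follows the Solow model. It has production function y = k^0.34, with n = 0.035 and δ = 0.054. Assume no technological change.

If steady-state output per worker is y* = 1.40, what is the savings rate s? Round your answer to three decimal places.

In steady state, investment equals break-even investment: s·k^α = (n + δ)·k.
Since y* = [s/(n + δ)]^(α/(1−α)), we have s/(n + δ) = (y*)^((1−α)/α) = 1.40^1.9412 = 1.9216.
Therefore s = 1.9216 × (n + δ) = 1.9216 × 0.089 = 0.1710.

s ≈ 0.171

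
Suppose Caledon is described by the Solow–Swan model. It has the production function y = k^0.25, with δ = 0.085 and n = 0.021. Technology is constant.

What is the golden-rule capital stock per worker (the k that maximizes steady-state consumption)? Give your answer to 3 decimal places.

k_gold ≈ 3.139

The golden rule sets f'(k) = n + δ, i.e. α·k^(α−1) = n + δ.
So k^(1−α) = α / (n + δ) = 0.25 / 0.106 = 2.3585.
k_gold = 2.3585^(1/0.75) ≈ 3.1394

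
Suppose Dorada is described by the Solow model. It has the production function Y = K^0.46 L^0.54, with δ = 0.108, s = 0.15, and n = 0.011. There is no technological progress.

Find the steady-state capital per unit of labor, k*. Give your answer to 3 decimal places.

k* = 1.535

Steady state requires s·f(k) = (n + δ)·k, i.e. s·k^α = (n + δ)·k.
Rearranging, k^(1−α) = s / (n + δ).
k^0.54 = 0.15 / (0.011 + 0.108) = 0.15 / 0.119 = 1.2605
k* = 1.2605^(1/0.54) ≈ 1.5353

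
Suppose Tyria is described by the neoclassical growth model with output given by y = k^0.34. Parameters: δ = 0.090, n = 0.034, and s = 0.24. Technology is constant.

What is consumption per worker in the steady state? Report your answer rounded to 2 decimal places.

In steady state, investment equals break-even investment: s·k^α = (n + δ)·k.
Dividing both sides by k: k^(1−α) = s / (n + δ).
k^0.66 = 0.24 / (0.034 + 0.090) = 0.24 / 0.124 = 1.9355
k* = 1.9355^(1/0.66) ≈ 2.7198
y* = (k*)^α = 2.7198^0.34 ≈ 1.4052
c* = (1 − s)·y* = (1 − 0.24) × 1.4052 ≈ 1.0680

c* = 1.07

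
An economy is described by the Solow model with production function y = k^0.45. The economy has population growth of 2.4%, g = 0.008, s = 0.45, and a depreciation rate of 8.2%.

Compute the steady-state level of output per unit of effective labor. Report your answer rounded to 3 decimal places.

In steady state, investment equals break-even investment: s·k^α = (n + g + δ)·k.
Rearranging, k^(1−α) = s / (n + g + δ).
k^0.55 = 0.45 / (0.024 + 0.008 + 0.082) = 0.45 / 0.114 = 3.9474
k* = 3.9474^(1/0.55) ≈ 12.1395
y* = (k*)^α = 12.1395^0.45 ≈ 3.0753

y* = 3.075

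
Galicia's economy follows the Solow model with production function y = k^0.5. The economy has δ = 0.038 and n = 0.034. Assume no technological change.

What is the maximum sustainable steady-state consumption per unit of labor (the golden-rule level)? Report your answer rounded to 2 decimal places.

At the golden rule, f'(k) = n + δ, so α·k^(α−1) = n + δ and k_gold = (α/(n + δ))^(1/(1−α)).
k_gold = (0.5/0.072)^(1/0.5) = 6.9444^2 ≈ 48.2247
c_gold = f(k_gold) − (n + δ)·k_gold = 6.9444 − 0.072×48.2247 ≈ 3.4722

c_gold ≈ 3.47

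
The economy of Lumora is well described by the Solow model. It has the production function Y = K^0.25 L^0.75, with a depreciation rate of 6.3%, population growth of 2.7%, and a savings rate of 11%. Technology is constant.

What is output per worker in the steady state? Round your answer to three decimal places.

At the steady state, Δk = 0, so s·k^α = (n + δ)·k.
Dividing both sides by k: k^(1−α) = s / (n + δ).
k^0.75 = 0.11 / (0.027 + 0.063) = 0.11 / 0.090 = 1.2222
k* = 1.2222^(1/0.75) ≈ 1.3067
y* = (k*)^α = 1.3067^0.25 ≈ 1.0692

y* ≈ 1.069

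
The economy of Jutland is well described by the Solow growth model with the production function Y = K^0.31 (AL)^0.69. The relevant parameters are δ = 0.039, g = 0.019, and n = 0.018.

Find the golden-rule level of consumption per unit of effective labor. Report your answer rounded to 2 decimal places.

c_gold ≈ 1.30

At the golden rule, f'(k) = n + g + δ, so α·k^(α−1) = n + g + δ and k_gold = (α/(n + g + δ))^(1/(1−α)).
k_gold = (0.31/0.076)^(1/0.69) = 4.0789^1.4493 ≈ 7.6711
c_gold = f(k_gold) − (n + g + δ)·k_gold = 1.8806 − 0.076×7.6711 ≈ 1.2976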